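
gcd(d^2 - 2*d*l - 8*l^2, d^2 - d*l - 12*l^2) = d - 4*l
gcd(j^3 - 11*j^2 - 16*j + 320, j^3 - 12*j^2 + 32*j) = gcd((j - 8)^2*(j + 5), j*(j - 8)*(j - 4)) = j - 8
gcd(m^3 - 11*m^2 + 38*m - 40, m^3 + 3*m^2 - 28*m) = m - 4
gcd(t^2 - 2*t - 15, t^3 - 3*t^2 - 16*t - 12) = 1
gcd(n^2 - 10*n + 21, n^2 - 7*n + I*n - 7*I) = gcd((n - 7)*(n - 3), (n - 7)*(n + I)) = n - 7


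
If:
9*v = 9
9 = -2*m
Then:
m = -9/2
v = 1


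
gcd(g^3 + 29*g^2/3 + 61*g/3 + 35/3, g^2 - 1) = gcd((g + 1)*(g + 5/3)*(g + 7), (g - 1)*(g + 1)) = g + 1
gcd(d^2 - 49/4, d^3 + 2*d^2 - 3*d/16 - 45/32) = 1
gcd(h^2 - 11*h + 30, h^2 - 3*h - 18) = h - 6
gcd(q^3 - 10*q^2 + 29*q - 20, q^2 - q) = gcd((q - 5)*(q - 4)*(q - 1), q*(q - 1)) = q - 1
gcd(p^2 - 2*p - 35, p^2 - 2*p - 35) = p^2 - 2*p - 35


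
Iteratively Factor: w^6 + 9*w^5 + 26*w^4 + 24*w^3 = (w)*(w^5 + 9*w^4 + 26*w^3 + 24*w^2) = w^2*(w^4 + 9*w^3 + 26*w^2 + 24*w) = w^2*(w + 2)*(w^3 + 7*w^2 + 12*w) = w^2*(w + 2)*(w + 3)*(w^2 + 4*w) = w^3*(w + 2)*(w + 3)*(w + 4)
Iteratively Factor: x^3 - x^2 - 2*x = (x + 1)*(x^2 - 2*x) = (x - 2)*(x + 1)*(x)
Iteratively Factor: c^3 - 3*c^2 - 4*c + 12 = (c - 2)*(c^2 - c - 6) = (c - 3)*(c - 2)*(c + 2)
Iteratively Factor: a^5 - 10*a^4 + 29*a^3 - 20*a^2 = (a - 1)*(a^4 - 9*a^3 + 20*a^2) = a*(a - 1)*(a^3 - 9*a^2 + 20*a) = a*(a - 4)*(a - 1)*(a^2 - 5*a) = a^2*(a - 4)*(a - 1)*(a - 5)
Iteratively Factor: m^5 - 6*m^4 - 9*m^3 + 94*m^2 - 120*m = (m - 5)*(m^4 - m^3 - 14*m^2 + 24*m) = (m - 5)*(m - 2)*(m^3 + m^2 - 12*m) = (m - 5)*(m - 3)*(m - 2)*(m^2 + 4*m) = (m - 5)*(m - 3)*(m - 2)*(m + 4)*(m)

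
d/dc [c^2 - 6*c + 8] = 2*c - 6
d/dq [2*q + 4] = 2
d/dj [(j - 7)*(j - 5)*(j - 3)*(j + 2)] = 4*j^3 - 39*j^2 + 82*j + 37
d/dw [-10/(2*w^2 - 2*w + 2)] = 5*(2*w - 1)/(w^2 - w + 1)^2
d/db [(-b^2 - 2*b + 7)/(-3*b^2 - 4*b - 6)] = 2*(-b^2 + 27*b + 20)/(9*b^4 + 24*b^3 + 52*b^2 + 48*b + 36)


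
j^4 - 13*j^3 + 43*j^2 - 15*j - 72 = (j - 8)*(j - 3)^2*(j + 1)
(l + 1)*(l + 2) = l^2 + 3*l + 2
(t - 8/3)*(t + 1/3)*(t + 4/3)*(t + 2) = t^4 + t^3 - 6*t^2 - 248*t/27 - 64/27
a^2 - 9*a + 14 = (a - 7)*(a - 2)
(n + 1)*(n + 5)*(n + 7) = n^3 + 13*n^2 + 47*n + 35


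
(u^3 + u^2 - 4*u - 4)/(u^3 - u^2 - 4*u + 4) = (u + 1)/(u - 1)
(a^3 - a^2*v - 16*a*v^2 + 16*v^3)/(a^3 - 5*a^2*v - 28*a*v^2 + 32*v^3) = (-a + 4*v)/(-a + 8*v)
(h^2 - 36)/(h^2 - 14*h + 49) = (h^2 - 36)/(h^2 - 14*h + 49)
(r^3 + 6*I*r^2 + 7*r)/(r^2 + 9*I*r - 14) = r*(r - I)/(r + 2*I)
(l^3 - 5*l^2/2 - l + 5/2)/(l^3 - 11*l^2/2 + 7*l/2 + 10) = (l - 1)/(l - 4)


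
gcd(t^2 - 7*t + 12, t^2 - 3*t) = t - 3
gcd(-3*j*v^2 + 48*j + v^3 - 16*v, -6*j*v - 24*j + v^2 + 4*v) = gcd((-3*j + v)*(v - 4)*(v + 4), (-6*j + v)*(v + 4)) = v + 4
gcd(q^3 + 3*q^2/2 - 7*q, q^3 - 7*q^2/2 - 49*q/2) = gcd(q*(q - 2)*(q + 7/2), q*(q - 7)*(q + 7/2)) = q^2 + 7*q/2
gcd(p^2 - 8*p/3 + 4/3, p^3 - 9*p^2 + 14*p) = p - 2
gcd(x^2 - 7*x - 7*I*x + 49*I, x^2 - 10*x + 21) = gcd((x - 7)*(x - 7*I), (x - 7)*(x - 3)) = x - 7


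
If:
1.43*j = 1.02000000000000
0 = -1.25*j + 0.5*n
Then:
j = 0.71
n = 1.78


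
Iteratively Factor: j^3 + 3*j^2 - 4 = (j + 2)*(j^2 + j - 2) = (j - 1)*(j + 2)*(j + 2)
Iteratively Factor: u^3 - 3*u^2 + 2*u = (u - 1)*(u^2 - 2*u) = (u - 2)*(u - 1)*(u)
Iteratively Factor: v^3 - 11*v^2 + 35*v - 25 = (v - 5)*(v^2 - 6*v + 5) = (v - 5)*(v - 1)*(v - 5)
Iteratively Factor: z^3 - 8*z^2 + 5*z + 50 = (z + 2)*(z^2 - 10*z + 25) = (z - 5)*(z + 2)*(z - 5)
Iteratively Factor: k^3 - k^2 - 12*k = (k - 4)*(k^2 + 3*k) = (k - 4)*(k + 3)*(k)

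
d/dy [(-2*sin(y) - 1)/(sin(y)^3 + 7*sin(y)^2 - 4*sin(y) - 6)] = (4*sin(y)^3 + 17*sin(y)^2 + 14*sin(y) + 8)*cos(y)/(sin(y)^3 + 7*sin(y)^2 - 4*sin(y) - 6)^2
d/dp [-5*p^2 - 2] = -10*p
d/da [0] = 0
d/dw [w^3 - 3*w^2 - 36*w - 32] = 3*w^2 - 6*w - 36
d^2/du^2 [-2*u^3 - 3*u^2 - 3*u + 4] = -12*u - 6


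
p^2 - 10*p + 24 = (p - 6)*(p - 4)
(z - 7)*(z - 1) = z^2 - 8*z + 7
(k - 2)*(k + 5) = k^2 + 3*k - 10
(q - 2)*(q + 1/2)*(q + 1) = q^3 - q^2/2 - 5*q/2 - 1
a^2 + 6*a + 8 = (a + 2)*(a + 4)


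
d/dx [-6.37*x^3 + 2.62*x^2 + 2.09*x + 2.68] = -19.11*x^2 + 5.24*x + 2.09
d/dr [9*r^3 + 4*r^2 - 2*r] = 27*r^2 + 8*r - 2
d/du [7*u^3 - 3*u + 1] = 21*u^2 - 3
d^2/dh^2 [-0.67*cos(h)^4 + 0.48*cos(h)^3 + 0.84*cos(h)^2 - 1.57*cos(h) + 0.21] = 10.72*cos(h)^4 - 4.32*cos(h)^3 - 11.4*cos(h)^2 + 4.45*cos(h) + 1.68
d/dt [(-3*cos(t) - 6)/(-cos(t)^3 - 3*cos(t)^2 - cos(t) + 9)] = 3*(27*cos(t) + 9*cos(2*t) + cos(3*t) + 31)*sin(t)/(2*(cos(t)^3 + 3*cos(t)^2 + cos(t) - 9)^2)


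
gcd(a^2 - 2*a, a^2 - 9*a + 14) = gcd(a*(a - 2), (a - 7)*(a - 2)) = a - 2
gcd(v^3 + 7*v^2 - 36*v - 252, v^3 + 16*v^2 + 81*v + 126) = v^2 + 13*v + 42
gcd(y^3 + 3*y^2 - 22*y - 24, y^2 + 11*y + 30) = y + 6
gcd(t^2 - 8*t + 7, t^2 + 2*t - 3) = t - 1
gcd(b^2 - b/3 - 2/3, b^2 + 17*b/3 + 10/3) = b + 2/3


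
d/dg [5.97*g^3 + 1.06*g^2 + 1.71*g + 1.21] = 17.91*g^2 + 2.12*g + 1.71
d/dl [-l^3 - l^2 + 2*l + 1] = -3*l^2 - 2*l + 2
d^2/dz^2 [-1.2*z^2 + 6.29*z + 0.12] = -2.40000000000000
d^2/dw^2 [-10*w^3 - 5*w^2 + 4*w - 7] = -60*w - 10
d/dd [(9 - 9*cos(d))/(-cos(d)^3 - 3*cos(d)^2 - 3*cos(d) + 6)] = 144*(2*cos(d)^3 - 6*cos(d) + 3)*sin(d)/(-12*sin(d)^2 + 15*cos(d) + cos(3*d) - 12)^2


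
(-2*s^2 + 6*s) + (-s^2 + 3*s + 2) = -3*s^2 + 9*s + 2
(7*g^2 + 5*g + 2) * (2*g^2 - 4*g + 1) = 14*g^4 - 18*g^3 - 9*g^2 - 3*g + 2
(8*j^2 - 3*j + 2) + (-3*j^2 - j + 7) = 5*j^2 - 4*j + 9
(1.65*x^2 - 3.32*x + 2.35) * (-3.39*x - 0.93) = -5.5935*x^3 + 9.7203*x^2 - 4.8789*x - 2.1855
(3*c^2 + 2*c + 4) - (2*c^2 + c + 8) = c^2 + c - 4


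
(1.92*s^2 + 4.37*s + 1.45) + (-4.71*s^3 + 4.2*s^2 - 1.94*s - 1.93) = -4.71*s^3 + 6.12*s^2 + 2.43*s - 0.48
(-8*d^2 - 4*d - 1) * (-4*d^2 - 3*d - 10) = 32*d^4 + 40*d^3 + 96*d^2 + 43*d + 10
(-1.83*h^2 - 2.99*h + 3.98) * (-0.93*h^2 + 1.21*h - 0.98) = 1.7019*h^4 + 0.5664*h^3 - 5.5259*h^2 + 7.746*h - 3.9004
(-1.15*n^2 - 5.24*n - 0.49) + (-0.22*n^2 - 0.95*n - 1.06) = -1.37*n^2 - 6.19*n - 1.55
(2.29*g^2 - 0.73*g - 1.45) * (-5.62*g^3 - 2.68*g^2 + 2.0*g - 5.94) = -12.8698*g^5 - 2.0346*g^4 + 14.6854*g^3 - 11.1766*g^2 + 1.4362*g + 8.613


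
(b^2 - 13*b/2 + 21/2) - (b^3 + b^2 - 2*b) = -b^3 - 9*b/2 + 21/2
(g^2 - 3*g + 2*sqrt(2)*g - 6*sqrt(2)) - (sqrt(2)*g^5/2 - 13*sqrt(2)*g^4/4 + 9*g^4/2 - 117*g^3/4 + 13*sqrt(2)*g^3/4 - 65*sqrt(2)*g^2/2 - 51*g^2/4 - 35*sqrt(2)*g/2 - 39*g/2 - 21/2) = -sqrt(2)*g^5/2 - 9*g^4/2 + 13*sqrt(2)*g^4/4 - 13*sqrt(2)*g^3/4 + 117*g^3/4 + 55*g^2/4 + 65*sqrt(2)*g^2/2 + 33*g/2 + 39*sqrt(2)*g/2 - 6*sqrt(2) + 21/2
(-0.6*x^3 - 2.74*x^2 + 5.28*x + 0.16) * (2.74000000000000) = -1.644*x^3 - 7.5076*x^2 + 14.4672*x + 0.4384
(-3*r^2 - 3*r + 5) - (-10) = -3*r^2 - 3*r + 15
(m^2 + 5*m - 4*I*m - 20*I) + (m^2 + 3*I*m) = 2*m^2 + 5*m - I*m - 20*I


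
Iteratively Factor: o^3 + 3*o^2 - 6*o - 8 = (o + 4)*(o^2 - o - 2) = (o - 2)*(o + 4)*(o + 1)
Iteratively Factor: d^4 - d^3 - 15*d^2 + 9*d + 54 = (d - 3)*(d^3 + 2*d^2 - 9*d - 18) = (d - 3)^2*(d^2 + 5*d + 6) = (d - 3)^2*(d + 3)*(d + 2)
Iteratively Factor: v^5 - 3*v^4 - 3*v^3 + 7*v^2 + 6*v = (v - 2)*(v^4 - v^3 - 5*v^2 - 3*v) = v*(v - 2)*(v^3 - v^2 - 5*v - 3) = v*(v - 2)*(v + 1)*(v^2 - 2*v - 3) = v*(v - 3)*(v - 2)*(v + 1)*(v + 1)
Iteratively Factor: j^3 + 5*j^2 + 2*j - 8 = (j + 2)*(j^2 + 3*j - 4) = (j + 2)*(j + 4)*(j - 1)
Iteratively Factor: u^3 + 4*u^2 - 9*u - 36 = (u - 3)*(u^2 + 7*u + 12) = (u - 3)*(u + 3)*(u + 4)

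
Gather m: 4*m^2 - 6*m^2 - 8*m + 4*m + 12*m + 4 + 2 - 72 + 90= -2*m^2 + 8*m + 24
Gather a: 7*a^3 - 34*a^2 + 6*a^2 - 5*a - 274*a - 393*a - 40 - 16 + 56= 7*a^3 - 28*a^2 - 672*a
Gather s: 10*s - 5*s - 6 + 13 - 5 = 5*s + 2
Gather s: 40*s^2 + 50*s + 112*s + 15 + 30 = 40*s^2 + 162*s + 45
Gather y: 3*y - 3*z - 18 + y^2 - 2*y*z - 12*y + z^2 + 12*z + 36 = y^2 + y*(-2*z - 9) + z^2 + 9*z + 18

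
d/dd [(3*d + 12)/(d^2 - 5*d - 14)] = 3*(-d^2 - 8*d + 6)/(d^4 - 10*d^3 - 3*d^2 + 140*d + 196)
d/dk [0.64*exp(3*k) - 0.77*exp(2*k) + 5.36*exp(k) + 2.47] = (1.92*exp(2*k) - 1.54*exp(k) + 5.36)*exp(k)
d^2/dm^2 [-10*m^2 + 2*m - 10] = -20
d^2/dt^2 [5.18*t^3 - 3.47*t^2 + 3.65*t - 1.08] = 31.08*t - 6.94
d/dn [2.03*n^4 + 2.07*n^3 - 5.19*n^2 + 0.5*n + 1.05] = 8.12*n^3 + 6.21*n^2 - 10.38*n + 0.5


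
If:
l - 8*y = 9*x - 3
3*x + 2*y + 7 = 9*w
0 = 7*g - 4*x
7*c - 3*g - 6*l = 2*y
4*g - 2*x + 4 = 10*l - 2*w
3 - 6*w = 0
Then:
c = 1159/1484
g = -135/53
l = 79/212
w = 1/2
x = -945/212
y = 2305/424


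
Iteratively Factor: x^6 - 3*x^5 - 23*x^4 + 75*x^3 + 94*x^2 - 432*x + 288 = (x - 4)*(x^5 + x^4 - 19*x^3 - x^2 + 90*x - 72) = (x - 4)*(x + 3)*(x^4 - 2*x^3 - 13*x^2 + 38*x - 24) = (x - 4)*(x - 2)*(x + 3)*(x^3 - 13*x + 12) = (x - 4)*(x - 2)*(x + 3)*(x + 4)*(x^2 - 4*x + 3) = (x - 4)*(x - 2)*(x - 1)*(x + 3)*(x + 4)*(x - 3)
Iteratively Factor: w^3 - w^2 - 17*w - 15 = (w - 5)*(w^2 + 4*w + 3) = (w - 5)*(w + 3)*(w + 1)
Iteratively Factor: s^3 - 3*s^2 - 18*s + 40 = (s + 4)*(s^2 - 7*s + 10) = (s - 5)*(s + 4)*(s - 2)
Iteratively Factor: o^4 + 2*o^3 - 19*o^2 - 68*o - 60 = (o + 3)*(o^3 - o^2 - 16*o - 20) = (o + 2)*(o + 3)*(o^2 - 3*o - 10) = (o + 2)^2*(o + 3)*(o - 5)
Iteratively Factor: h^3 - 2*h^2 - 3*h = (h + 1)*(h^2 - 3*h) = h*(h + 1)*(h - 3)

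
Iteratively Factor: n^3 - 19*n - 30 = (n - 5)*(n^2 + 5*n + 6) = (n - 5)*(n + 3)*(n + 2)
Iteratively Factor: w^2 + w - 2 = (w - 1)*(w + 2)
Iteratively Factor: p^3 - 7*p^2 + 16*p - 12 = (p - 2)*(p^2 - 5*p + 6) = (p - 3)*(p - 2)*(p - 2)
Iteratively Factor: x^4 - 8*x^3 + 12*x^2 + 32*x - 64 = (x - 2)*(x^3 - 6*x^2 + 32) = (x - 4)*(x - 2)*(x^2 - 2*x - 8) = (x - 4)^2*(x - 2)*(x + 2)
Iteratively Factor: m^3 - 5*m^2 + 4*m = (m)*(m^2 - 5*m + 4) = m*(m - 1)*(m - 4)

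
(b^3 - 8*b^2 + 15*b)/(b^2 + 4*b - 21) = b*(b - 5)/(b + 7)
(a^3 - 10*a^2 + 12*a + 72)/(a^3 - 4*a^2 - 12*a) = (a - 6)/a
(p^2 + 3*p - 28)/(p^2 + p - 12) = (p^2 + 3*p - 28)/(p^2 + p - 12)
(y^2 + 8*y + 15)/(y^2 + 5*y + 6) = (y + 5)/(y + 2)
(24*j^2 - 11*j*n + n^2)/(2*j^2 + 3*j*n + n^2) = (24*j^2 - 11*j*n + n^2)/(2*j^2 + 3*j*n + n^2)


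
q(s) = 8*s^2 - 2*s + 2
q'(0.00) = -2.00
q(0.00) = 2.00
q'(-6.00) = -98.00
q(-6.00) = 302.00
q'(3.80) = 58.80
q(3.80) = 109.92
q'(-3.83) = -63.28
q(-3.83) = 127.01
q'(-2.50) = -42.00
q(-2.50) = 57.00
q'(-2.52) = -42.32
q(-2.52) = 57.84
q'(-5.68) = -92.88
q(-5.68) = 271.46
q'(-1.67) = -28.72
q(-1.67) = 27.65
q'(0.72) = 9.52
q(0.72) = 4.71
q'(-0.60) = -11.60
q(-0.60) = 6.08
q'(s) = 16*s - 2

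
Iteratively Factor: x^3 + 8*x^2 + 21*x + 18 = (x + 3)*(x^2 + 5*x + 6) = (x + 2)*(x + 3)*(x + 3)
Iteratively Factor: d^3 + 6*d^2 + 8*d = (d)*(d^2 + 6*d + 8) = d*(d + 4)*(d + 2)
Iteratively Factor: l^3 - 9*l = (l + 3)*(l^2 - 3*l) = (l - 3)*(l + 3)*(l)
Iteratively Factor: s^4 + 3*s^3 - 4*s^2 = (s)*(s^3 + 3*s^2 - 4*s) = s^2*(s^2 + 3*s - 4) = s^2*(s - 1)*(s + 4)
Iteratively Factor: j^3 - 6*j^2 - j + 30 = (j - 3)*(j^2 - 3*j - 10) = (j - 3)*(j + 2)*(j - 5)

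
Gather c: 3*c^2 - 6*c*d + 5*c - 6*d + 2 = 3*c^2 + c*(5 - 6*d) - 6*d + 2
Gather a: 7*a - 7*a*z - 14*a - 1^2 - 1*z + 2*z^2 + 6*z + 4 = a*(-7*z - 7) + 2*z^2 + 5*z + 3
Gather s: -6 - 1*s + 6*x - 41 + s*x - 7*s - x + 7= s*(x - 8) + 5*x - 40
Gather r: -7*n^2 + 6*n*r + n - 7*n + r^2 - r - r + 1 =-7*n^2 - 6*n + r^2 + r*(6*n - 2) + 1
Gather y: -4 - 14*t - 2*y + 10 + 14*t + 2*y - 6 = 0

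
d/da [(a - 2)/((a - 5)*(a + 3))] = (-a^2 + 4*a - 19)/(a^4 - 4*a^3 - 26*a^2 + 60*a + 225)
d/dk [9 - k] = -1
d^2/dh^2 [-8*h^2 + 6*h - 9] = -16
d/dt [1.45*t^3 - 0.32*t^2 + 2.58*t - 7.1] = 4.35*t^2 - 0.64*t + 2.58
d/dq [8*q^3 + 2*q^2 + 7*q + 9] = 24*q^2 + 4*q + 7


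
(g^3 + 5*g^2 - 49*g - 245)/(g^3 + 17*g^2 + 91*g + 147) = (g^2 - 2*g - 35)/(g^2 + 10*g + 21)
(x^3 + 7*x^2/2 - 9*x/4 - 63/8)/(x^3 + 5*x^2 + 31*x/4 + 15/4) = (4*x^2 + 8*x - 21)/(2*(2*x^2 + 7*x + 5))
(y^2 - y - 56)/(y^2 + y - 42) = (y - 8)/(y - 6)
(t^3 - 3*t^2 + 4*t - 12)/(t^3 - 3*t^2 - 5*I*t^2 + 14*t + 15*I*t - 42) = (t - 2*I)/(t - 7*I)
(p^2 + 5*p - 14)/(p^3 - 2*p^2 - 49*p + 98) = 1/(p - 7)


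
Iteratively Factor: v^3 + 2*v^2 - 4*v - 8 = (v + 2)*(v^2 - 4) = (v - 2)*(v + 2)*(v + 2)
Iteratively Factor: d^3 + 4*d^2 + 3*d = (d)*(d^2 + 4*d + 3) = d*(d + 3)*(d + 1)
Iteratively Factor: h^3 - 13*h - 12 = (h - 4)*(h^2 + 4*h + 3) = (h - 4)*(h + 1)*(h + 3)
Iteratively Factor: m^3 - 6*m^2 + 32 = (m - 4)*(m^2 - 2*m - 8) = (m - 4)^2*(m + 2)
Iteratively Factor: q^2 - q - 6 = (q + 2)*(q - 3)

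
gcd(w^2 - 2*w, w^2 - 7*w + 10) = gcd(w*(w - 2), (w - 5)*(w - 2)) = w - 2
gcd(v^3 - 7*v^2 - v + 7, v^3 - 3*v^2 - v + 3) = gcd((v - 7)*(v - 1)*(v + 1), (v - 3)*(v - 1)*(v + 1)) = v^2 - 1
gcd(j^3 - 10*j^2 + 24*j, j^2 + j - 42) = j - 6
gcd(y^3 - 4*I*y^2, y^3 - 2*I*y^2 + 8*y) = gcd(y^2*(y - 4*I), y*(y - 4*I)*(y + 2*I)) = y^2 - 4*I*y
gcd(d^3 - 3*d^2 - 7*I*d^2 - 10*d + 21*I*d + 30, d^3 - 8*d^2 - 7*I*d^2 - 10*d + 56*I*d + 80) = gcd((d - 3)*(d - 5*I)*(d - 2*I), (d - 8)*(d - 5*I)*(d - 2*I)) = d^2 - 7*I*d - 10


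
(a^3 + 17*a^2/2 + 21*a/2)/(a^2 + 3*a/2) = a + 7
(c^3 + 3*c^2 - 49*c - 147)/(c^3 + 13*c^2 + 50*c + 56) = (c^2 - 4*c - 21)/(c^2 + 6*c + 8)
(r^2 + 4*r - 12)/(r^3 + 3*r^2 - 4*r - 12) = (r + 6)/(r^2 + 5*r + 6)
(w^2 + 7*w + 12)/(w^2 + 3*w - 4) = (w + 3)/(w - 1)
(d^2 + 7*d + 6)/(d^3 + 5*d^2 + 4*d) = (d + 6)/(d*(d + 4))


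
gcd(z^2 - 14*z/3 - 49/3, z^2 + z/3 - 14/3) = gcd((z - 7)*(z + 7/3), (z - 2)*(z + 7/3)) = z + 7/3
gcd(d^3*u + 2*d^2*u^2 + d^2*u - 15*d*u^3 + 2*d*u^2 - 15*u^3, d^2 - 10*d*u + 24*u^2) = 1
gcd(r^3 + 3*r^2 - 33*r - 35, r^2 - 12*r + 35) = r - 5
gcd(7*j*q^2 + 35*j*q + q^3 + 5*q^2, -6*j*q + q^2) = q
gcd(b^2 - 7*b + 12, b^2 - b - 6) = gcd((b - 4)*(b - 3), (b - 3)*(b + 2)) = b - 3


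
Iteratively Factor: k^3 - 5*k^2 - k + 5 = (k - 1)*(k^2 - 4*k - 5) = (k - 1)*(k + 1)*(k - 5)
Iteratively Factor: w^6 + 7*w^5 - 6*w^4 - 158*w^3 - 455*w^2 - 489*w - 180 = (w + 4)*(w^5 + 3*w^4 - 18*w^3 - 86*w^2 - 111*w - 45) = (w + 3)*(w + 4)*(w^4 - 18*w^2 - 32*w - 15) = (w + 3)^2*(w + 4)*(w^3 - 3*w^2 - 9*w - 5) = (w + 1)*(w + 3)^2*(w + 4)*(w^2 - 4*w - 5) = (w - 5)*(w + 1)*(w + 3)^2*(w + 4)*(w + 1)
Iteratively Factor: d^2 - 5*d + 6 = (d - 3)*(d - 2)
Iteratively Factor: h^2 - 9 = (h + 3)*(h - 3)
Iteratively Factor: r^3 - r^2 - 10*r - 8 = (r + 1)*(r^2 - 2*r - 8) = (r + 1)*(r + 2)*(r - 4)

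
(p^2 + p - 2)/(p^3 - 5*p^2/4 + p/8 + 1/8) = 8*(p + 2)/(8*p^2 - 2*p - 1)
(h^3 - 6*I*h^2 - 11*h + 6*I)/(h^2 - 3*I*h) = h - 3*I - 2/h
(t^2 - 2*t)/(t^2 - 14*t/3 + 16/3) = 3*t/(3*t - 8)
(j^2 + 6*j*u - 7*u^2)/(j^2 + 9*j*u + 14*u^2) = (j - u)/(j + 2*u)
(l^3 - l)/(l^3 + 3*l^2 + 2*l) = (l - 1)/(l + 2)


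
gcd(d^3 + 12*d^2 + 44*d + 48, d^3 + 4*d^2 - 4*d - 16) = d^2 + 6*d + 8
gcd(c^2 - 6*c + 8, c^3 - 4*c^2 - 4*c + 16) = c^2 - 6*c + 8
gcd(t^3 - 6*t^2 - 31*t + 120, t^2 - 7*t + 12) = t - 3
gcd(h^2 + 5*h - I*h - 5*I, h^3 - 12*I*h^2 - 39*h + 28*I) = h - I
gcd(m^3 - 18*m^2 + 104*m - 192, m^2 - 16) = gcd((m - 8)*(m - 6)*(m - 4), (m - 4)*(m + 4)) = m - 4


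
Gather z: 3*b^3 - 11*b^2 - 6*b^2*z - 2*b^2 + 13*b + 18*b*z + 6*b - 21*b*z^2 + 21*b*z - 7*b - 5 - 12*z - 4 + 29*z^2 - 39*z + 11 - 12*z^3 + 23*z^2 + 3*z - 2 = 3*b^3 - 13*b^2 + 12*b - 12*z^3 + z^2*(52 - 21*b) + z*(-6*b^2 + 39*b - 48)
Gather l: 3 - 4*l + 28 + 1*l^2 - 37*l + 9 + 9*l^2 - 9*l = 10*l^2 - 50*l + 40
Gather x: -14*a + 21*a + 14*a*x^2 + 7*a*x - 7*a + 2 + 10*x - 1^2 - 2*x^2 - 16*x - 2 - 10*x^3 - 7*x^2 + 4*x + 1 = -10*x^3 + x^2*(14*a - 9) + x*(7*a - 2)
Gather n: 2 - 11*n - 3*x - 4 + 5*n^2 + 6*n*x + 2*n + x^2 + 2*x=5*n^2 + n*(6*x - 9) + x^2 - x - 2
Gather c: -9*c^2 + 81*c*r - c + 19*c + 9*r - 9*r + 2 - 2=-9*c^2 + c*(81*r + 18)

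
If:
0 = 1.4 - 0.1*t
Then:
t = 14.00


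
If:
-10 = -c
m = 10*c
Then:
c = 10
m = 100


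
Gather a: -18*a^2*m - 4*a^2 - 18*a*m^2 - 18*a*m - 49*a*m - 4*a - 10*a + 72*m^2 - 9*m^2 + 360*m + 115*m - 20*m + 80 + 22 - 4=a^2*(-18*m - 4) + a*(-18*m^2 - 67*m - 14) + 63*m^2 + 455*m + 98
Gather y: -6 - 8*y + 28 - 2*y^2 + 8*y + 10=32 - 2*y^2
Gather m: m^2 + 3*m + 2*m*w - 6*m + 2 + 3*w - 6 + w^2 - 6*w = m^2 + m*(2*w - 3) + w^2 - 3*w - 4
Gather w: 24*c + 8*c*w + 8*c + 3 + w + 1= 32*c + w*(8*c + 1) + 4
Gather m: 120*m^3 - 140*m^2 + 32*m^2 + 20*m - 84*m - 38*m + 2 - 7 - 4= 120*m^3 - 108*m^2 - 102*m - 9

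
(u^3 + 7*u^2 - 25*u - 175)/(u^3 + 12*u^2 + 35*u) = (u - 5)/u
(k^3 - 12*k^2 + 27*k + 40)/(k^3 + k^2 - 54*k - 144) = (k^2 - 4*k - 5)/(k^2 + 9*k + 18)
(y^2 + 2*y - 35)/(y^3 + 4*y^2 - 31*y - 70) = 1/(y + 2)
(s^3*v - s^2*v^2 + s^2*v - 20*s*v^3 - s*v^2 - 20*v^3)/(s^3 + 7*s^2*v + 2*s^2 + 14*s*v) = v*(s^3 - s^2*v + s^2 - 20*s*v^2 - s*v - 20*v^2)/(s*(s^2 + 7*s*v + 2*s + 14*v))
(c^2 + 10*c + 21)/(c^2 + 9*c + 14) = (c + 3)/(c + 2)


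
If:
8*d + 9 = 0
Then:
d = -9/8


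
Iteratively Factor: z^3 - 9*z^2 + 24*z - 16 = (z - 1)*(z^2 - 8*z + 16) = (z - 4)*(z - 1)*(z - 4)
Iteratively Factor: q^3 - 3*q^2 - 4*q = (q)*(q^2 - 3*q - 4) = q*(q - 4)*(q + 1)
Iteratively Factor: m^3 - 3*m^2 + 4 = (m - 2)*(m^2 - m - 2) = (m - 2)*(m + 1)*(m - 2)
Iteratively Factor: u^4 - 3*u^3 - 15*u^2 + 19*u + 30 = (u - 5)*(u^3 + 2*u^2 - 5*u - 6) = (u - 5)*(u + 3)*(u^2 - u - 2) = (u - 5)*(u - 2)*(u + 3)*(u + 1)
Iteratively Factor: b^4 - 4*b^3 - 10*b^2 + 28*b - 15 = (b - 1)*(b^3 - 3*b^2 - 13*b + 15) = (b - 5)*(b - 1)*(b^2 + 2*b - 3) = (b - 5)*(b - 1)^2*(b + 3)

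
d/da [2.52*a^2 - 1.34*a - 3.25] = 5.04*a - 1.34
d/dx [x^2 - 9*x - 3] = 2*x - 9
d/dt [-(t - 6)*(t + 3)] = 3 - 2*t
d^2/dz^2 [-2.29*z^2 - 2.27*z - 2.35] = -4.58000000000000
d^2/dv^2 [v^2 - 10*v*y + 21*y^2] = 2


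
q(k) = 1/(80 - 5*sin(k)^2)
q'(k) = 10*sin(k)*cos(k)/(80 - 5*sin(k)^2)^2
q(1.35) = 0.01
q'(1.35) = 0.00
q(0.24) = 0.01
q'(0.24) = 0.00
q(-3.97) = 0.01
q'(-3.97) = -0.00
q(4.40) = 0.01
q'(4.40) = 0.00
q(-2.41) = 0.01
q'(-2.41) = 0.00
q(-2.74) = 0.01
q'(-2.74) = 0.00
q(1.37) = 0.01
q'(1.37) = 0.00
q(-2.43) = 0.01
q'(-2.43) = 0.00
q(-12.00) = 0.01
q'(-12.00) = 0.00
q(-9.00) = 0.01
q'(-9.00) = 0.00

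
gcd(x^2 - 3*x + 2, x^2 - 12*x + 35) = 1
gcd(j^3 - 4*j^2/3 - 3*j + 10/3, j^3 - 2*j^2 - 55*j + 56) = j - 1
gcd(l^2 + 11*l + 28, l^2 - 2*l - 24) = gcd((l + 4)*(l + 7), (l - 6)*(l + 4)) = l + 4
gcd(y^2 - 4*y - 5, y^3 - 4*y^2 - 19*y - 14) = y + 1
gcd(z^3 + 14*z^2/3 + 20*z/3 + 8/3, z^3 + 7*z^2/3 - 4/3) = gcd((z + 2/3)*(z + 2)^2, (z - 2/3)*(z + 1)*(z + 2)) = z + 2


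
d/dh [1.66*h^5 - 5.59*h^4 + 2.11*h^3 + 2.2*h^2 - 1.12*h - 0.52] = 8.3*h^4 - 22.36*h^3 + 6.33*h^2 + 4.4*h - 1.12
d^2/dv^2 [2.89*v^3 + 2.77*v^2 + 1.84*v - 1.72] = 17.34*v + 5.54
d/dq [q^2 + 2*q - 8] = 2*q + 2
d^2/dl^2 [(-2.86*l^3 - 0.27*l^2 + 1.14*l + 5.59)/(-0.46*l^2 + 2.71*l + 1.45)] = (3.5527136788005e-15*l^4 + 46.014208*l^3 + 61.413696*l^2 + 73.327584*l - 79.469488)/(0.097336*l^6 - 1.720308*l^5 + 9.214398*l^4 - 9.057091*l^3 - 29.045385*l^2 - 17.093325*l - 3.048625)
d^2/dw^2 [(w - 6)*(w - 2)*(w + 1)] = 6*w - 14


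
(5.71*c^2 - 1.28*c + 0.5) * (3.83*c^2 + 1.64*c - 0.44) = 21.8693*c^4 + 4.462*c^3 - 2.6966*c^2 + 1.3832*c - 0.22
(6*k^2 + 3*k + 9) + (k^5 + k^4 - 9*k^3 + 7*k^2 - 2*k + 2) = k^5 + k^4 - 9*k^3 + 13*k^2 + k + 11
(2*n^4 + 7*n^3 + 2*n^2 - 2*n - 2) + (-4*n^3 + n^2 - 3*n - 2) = 2*n^4 + 3*n^3 + 3*n^2 - 5*n - 4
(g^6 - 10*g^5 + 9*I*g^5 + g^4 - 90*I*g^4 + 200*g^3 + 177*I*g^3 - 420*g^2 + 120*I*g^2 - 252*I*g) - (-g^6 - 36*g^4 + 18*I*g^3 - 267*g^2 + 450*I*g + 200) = 2*g^6 - 10*g^5 + 9*I*g^5 + 37*g^4 - 90*I*g^4 + 200*g^3 + 159*I*g^3 - 153*g^2 + 120*I*g^2 - 702*I*g - 200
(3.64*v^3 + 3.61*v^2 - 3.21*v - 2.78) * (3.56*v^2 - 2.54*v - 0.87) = 12.9584*v^5 + 3.606*v^4 - 23.7638*v^3 - 4.8841*v^2 + 9.8539*v + 2.4186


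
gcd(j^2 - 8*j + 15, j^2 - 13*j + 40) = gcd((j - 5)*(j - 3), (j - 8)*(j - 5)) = j - 5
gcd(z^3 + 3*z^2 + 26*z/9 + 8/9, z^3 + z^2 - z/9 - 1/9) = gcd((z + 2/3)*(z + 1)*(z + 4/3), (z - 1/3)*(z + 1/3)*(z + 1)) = z + 1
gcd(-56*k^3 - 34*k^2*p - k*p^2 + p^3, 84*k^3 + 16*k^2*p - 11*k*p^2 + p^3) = -14*k^2 - 5*k*p + p^2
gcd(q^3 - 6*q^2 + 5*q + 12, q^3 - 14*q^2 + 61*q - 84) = q^2 - 7*q + 12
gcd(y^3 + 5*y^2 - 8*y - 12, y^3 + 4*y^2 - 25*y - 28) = y + 1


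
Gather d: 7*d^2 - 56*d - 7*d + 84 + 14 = 7*d^2 - 63*d + 98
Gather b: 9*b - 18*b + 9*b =0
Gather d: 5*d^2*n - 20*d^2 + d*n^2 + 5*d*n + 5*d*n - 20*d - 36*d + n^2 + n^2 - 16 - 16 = d^2*(5*n - 20) + d*(n^2 + 10*n - 56) + 2*n^2 - 32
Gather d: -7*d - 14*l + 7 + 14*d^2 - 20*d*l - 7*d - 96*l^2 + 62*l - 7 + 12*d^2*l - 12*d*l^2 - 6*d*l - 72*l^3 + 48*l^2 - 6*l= d^2*(12*l + 14) + d*(-12*l^2 - 26*l - 14) - 72*l^3 - 48*l^2 + 42*l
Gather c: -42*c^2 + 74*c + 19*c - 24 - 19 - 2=-42*c^2 + 93*c - 45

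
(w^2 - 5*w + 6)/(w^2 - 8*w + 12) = (w - 3)/(w - 6)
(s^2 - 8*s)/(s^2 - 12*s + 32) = s/(s - 4)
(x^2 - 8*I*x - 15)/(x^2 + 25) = (x - 3*I)/(x + 5*I)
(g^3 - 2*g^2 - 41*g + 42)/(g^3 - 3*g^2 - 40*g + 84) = (g - 1)/(g - 2)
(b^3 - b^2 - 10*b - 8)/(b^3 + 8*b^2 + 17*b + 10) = (b - 4)/(b + 5)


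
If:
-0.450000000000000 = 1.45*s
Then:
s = -0.31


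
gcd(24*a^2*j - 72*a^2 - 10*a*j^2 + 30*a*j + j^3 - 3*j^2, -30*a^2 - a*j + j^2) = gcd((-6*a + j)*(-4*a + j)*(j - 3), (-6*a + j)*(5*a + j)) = 6*a - j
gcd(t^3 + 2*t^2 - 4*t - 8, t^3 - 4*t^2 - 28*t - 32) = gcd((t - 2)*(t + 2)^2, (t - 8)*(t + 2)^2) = t^2 + 4*t + 4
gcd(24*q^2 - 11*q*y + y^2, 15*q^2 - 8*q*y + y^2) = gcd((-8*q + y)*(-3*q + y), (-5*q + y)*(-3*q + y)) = -3*q + y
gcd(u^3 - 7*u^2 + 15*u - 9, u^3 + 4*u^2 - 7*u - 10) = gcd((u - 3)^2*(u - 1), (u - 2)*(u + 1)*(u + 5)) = 1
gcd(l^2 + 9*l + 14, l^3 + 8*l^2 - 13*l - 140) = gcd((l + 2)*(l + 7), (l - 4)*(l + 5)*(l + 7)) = l + 7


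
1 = 1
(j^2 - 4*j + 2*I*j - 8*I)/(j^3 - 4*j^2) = (j + 2*I)/j^2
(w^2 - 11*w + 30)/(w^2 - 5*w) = (w - 6)/w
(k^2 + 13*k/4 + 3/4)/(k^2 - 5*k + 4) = (4*k^2 + 13*k + 3)/(4*(k^2 - 5*k + 4))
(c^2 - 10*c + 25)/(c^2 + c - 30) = (c - 5)/(c + 6)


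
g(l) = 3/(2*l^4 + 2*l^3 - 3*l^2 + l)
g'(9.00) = 0.00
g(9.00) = 0.00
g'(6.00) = 0.00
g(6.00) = 0.00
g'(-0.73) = -2.54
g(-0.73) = -1.18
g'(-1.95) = 133.73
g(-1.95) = 4.11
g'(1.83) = -0.25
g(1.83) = 0.11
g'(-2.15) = 2.43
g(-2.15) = 0.44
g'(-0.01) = -29979.76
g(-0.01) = -291.21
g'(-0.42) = -11.16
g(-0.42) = -2.90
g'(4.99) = -0.00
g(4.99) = 0.00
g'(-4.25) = 0.01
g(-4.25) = 0.01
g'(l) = 3*(-8*l^3 - 6*l^2 + 6*l - 1)/(2*l^4 + 2*l^3 - 3*l^2 + l)^2 = 3*(-8*l^3 - 6*l^2 + 6*l - 1)/(l^2*(2*l^3 + 2*l^2 - 3*l + 1)^2)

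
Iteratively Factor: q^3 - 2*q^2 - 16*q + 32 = (q - 2)*(q^2 - 16) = (q - 2)*(q + 4)*(q - 4)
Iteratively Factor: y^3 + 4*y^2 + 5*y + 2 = (y + 2)*(y^2 + 2*y + 1) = (y + 1)*(y + 2)*(y + 1)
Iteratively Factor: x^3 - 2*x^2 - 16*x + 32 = (x + 4)*(x^2 - 6*x + 8) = (x - 4)*(x + 4)*(x - 2)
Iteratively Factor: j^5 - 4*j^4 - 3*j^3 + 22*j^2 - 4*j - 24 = (j + 1)*(j^4 - 5*j^3 + 2*j^2 + 20*j - 24) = (j + 1)*(j + 2)*(j^3 - 7*j^2 + 16*j - 12) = (j - 2)*(j + 1)*(j + 2)*(j^2 - 5*j + 6) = (j - 2)^2*(j + 1)*(j + 2)*(j - 3)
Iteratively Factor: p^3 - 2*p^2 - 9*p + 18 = (p + 3)*(p^2 - 5*p + 6) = (p - 3)*(p + 3)*(p - 2)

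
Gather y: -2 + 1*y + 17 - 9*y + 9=24 - 8*y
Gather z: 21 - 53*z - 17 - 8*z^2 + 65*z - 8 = -8*z^2 + 12*z - 4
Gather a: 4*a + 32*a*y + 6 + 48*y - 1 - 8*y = a*(32*y + 4) + 40*y + 5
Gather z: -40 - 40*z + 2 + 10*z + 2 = -30*z - 36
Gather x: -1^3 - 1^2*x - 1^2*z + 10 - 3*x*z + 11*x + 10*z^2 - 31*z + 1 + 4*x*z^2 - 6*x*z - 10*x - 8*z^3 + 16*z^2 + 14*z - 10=x*(4*z^2 - 9*z) - 8*z^3 + 26*z^2 - 18*z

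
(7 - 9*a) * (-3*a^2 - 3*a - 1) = 27*a^3 + 6*a^2 - 12*a - 7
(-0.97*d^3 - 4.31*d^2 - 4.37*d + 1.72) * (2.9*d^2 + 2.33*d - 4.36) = -2.813*d^5 - 14.7591*d^4 - 18.4861*d^3 + 13.5975*d^2 + 23.0608*d - 7.4992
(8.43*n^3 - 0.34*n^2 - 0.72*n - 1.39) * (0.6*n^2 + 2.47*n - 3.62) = 5.058*n^5 + 20.6181*n^4 - 31.7884*n^3 - 1.3816*n^2 - 0.8269*n + 5.0318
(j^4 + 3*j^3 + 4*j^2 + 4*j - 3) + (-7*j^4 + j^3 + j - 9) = -6*j^4 + 4*j^3 + 4*j^2 + 5*j - 12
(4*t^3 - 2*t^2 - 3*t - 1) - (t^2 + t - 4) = 4*t^3 - 3*t^2 - 4*t + 3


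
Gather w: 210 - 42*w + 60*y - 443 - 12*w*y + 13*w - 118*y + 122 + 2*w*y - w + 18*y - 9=w*(-10*y - 30) - 40*y - 120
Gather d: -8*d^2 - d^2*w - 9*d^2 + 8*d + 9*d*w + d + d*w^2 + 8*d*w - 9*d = d^2*(-w - 17) + d*(w^2 + 17*w)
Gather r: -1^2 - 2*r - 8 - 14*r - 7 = -16*r - 16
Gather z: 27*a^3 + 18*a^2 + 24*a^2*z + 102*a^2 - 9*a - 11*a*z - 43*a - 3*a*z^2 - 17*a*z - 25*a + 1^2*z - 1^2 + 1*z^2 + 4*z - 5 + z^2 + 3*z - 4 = 27*a^3 + 120*a^2 - 77*a + z^2*(2 - 3*a) + z*(24*a^2 - 28*a + 8) - 10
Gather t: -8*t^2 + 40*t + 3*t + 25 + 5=-8*t^2 + 43*t + 30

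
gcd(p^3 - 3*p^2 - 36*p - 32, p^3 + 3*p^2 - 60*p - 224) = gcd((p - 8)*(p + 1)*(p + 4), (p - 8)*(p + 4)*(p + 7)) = p^2 - 4*p - 32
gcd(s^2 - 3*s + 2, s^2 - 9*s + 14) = s - 2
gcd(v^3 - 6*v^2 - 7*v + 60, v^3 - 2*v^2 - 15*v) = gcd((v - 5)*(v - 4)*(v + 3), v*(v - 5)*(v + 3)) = v^2 - 2*v - 15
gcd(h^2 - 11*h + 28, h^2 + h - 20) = h - 4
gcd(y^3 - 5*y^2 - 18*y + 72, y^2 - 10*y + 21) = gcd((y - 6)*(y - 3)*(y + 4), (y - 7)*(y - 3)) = y - 3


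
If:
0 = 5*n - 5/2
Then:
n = 1/2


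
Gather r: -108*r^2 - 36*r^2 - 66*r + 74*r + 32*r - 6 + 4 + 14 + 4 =-144*r^2 + 40*r + 16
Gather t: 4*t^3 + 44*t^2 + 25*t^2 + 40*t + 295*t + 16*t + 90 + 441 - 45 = 4*t^3 + 69*t^2 + 351*t + 486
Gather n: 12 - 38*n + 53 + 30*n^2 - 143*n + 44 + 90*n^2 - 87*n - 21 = 120*n^2 - 268*n + 88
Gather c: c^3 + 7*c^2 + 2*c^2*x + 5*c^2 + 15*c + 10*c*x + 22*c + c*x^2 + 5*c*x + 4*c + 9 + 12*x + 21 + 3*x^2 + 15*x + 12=c^3 + c^2*(2*x + 12) + c*(x^2 + 15*x + 41) + 3*x^2 + 27*x + 42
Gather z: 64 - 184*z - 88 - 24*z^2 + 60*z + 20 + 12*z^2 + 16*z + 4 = -12*z^2 - 108*z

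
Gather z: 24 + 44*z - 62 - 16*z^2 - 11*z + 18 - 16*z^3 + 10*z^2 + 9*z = -16*z^3 - 6*z^2 + 42*z - 20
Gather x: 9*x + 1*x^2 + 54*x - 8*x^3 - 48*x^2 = -8*x^3 - 47*x^2 + 63*x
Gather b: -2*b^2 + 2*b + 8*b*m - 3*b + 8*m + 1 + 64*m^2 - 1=-2*b^2 + b*(8*m - 1) + 64*m^2 + 8*m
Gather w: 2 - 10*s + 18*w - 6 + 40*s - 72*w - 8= 30*s - 54*w - 12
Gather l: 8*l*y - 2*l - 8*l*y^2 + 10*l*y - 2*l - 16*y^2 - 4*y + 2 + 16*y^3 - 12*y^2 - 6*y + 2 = l*(-8*y^2 + 18*y - 4) + 16*y^3 - 28*y^2 - 10*y + 4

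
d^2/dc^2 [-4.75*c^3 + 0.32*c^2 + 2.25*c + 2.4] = 0.64 - 28.5*c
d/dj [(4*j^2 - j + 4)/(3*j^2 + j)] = (7*j^2 - 24*j - 4)/(j^2*(9*j^2 + 6*j + 1))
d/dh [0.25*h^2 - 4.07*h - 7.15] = 0.5*h - 4.07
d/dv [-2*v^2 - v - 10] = -4*v - 1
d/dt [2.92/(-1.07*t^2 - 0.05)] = 6.2488*t/(1.07*t^2 + 0.05)^2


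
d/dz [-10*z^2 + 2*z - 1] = 2 - 20*z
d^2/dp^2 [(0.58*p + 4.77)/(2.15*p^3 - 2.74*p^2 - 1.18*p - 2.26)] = (16.0863*p^5 + 244.09122*p^4 - 437.949384*p^3 + 176.077212*p^2 + 210.049212*p - 48.885488)/(9.938375*p^9 - 37.99695*p^8 + 32.06037*p^7 - 10.203094*p^6 + 62.286036*p^5 - 27.945336*p^4 - 12.541204*p^3 - 51.424944*p^2 - 18.080904*p - 11.543176)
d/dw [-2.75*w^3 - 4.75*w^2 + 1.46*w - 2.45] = -8.25*w^2 - 9.5*w + 1.46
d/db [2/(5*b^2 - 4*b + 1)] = 4*(2 - 5*b)/(5*b^2 - 4*b + 1)^2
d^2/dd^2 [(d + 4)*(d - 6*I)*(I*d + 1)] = 6*I*d + 14 + 8*I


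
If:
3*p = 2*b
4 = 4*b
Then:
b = 1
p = 2/3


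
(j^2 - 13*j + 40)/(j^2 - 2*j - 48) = (j - 5)/(j + 6)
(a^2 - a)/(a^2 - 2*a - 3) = a*(1 - a)/(-a^2 + 2*a + 3)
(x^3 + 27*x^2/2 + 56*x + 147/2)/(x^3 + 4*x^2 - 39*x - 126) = (x + 7/2)/(x - 6)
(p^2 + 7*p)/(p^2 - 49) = p/(p - 7)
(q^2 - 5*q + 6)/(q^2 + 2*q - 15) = (q - 2)/(q + 5)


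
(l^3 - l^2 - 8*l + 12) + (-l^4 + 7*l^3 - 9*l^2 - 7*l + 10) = -l^4 + 8*l^3 - 10*l^2 - 15*l + 22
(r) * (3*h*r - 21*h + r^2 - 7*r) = 3*h*r^2 - 21*h*r + r^3 - 7*r^2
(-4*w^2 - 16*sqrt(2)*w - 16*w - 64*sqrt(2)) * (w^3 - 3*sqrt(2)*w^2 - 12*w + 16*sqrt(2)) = -4*w^5 - 16*w^4 - 4*sqrt(2)*w^4 - 16*sqrt(2)*w^3 + 144*w^3 + 128*sqrt(2)*w^2 + 576*w^2 - 512*w + 512*sqrt(2)*w - 2048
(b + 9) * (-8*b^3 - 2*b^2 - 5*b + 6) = -8*b^4 - 74*b^3 - 23*b^2 - 39*b + 54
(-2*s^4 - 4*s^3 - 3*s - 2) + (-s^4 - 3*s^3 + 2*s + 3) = -3*s^4 - 7*s^3 - s + 1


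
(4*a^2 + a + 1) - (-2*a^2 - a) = 6*a^2 + 2*a + 1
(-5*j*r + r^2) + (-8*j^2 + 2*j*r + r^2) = -8*j^2 - 3*j*r + 2*r^2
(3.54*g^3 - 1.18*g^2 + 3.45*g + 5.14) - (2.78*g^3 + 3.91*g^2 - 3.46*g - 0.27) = 0.76*g^3 - 5.09*g^2 + 6.91*g + 5.41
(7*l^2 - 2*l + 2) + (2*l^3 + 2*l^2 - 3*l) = 2*l^3 + 9*l^2 - 5*l + 2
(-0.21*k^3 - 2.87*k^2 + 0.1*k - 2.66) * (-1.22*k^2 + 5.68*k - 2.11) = 0.2562*k^5 + 2.3086*k^4 - 15.9805*k^3 + 9.8689*k^2 - 15.3198*k + 5.6126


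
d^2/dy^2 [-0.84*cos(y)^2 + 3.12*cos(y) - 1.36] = -3.12*cos(y) + 1.68*cos(2*y)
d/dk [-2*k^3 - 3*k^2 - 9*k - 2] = -6*k^2 - 6*k - 9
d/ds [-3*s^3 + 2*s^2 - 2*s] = -9*s^2 + 4*s - 2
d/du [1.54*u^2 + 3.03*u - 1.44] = 3.08*u + 3.03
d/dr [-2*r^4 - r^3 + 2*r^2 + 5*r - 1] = -8*r^3 - 3*r^2 + 4*r + 5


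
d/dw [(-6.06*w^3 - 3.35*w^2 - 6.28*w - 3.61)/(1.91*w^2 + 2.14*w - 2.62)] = (-11.5746*w^4 - 25.9368*w^3 + 52.4574*w^2 + 31.3442*w + 24.179)/(3.6481*w^4 + 8.1748*w^3 - 5.4288*w^2 - 11.2136*w + 6.8644)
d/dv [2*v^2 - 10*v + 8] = 4*v - 10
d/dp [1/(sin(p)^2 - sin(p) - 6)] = (1 - 2*sin(p))*cos(p)/(sin(p) + cos(p)^2 + 5)^2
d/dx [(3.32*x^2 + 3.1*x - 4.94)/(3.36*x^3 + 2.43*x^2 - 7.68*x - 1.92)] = (-11.1552*x^4 - 20.832*x^3 + 16.7646*x^2 + 11.2596*x - 43.8912)/(11.2896*x^6 + 16.3296*x^5 - 45.7047*x^4 - 50.2272*x^3 + 49.6512*x^2 + 29.4912*x + 3.6864)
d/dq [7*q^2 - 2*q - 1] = 14*q - 2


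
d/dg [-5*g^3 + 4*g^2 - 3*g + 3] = -15*g^2 + 8*g - 3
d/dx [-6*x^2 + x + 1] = 1 - 12*x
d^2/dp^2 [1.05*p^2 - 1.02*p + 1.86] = 2.10000000000000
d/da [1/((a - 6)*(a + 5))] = (1 - 2*a)/(a^4 - 2*a^3 - 59*a^2 + 60*a + 900)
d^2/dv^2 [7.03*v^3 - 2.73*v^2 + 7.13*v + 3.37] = 42.18*v - 5.46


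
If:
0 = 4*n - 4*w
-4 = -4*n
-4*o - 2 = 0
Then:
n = 1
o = -1/2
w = 1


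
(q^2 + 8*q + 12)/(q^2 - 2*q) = (q^2 + 8*q + 12)/(q*(q - 2))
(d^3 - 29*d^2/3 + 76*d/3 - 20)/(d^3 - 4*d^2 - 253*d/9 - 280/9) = 3*(-3*d^3 + 29*d^2 - 76*d + 60)/(-9*d^3 + 36*d^2 + 253*d + 280)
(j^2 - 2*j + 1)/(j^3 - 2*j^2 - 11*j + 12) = (j - 1)/(j^2 - j - 12)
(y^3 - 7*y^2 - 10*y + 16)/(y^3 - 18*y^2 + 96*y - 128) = (y^2 + y - 2)/(y^2 - 10*y + 16)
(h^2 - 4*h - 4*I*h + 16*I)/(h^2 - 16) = (h - 4*I)/(h + 4)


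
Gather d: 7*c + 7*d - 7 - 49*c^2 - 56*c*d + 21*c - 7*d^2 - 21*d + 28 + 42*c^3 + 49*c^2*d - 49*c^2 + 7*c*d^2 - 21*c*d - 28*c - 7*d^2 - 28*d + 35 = 42*c^3 - 98*c^2 + d^2*(7*c - 14) + d*(49*c^2 - 77*c - 42) + 56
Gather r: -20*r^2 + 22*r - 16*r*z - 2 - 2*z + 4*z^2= -20*r^2 + r*(22 - 16*z) + 4*z^2 - 2*z - 2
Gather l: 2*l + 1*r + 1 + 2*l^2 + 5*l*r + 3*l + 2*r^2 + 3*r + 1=2*l^2 + l*(5*r + 5) + 2*r^2 + 4*r + 2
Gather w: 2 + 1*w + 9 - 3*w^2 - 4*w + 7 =-3*w^2 - 3*w + 18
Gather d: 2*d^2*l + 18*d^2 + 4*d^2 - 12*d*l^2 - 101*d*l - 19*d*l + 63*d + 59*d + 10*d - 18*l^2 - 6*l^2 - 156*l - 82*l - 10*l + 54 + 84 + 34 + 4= d^2*(2*l + 22) + d*(-12*l^2 - 120*l + 132) - 24*l^2 - 248*l + 176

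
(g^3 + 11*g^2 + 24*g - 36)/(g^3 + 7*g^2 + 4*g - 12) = (g + 6)/(g + 2)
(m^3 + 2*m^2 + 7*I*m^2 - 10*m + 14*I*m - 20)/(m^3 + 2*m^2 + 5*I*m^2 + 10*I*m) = (m + 2*I)/m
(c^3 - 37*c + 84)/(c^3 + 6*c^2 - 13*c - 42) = (c - 4)/(c + 2)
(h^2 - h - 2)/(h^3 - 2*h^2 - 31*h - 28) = (h - 2)/(h^2 - 3*h - 28)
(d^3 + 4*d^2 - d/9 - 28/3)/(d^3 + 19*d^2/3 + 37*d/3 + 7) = (d - 4/3)/(d + 1)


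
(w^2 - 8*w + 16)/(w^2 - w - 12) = (w - 4)/(w + 3)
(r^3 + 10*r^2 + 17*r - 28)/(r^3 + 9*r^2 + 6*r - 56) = (r - 1)/(r - 2)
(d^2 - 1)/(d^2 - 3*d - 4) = (d - 1)/(d - 4)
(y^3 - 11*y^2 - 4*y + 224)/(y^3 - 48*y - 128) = (y - 7)/(y + 4)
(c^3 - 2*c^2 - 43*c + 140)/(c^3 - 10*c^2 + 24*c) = (c^2 + 2*c - 35)/(c*(c - 6))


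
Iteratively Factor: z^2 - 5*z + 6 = (z - 3)*(z - 2)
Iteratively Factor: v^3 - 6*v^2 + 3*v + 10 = (v - 2)*(v^2 - 4*v - 5) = (v - 2)*(v + 1)*(v - 5)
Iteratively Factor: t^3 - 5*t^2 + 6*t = (t)*(t^2 - 5*t + 6) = t*(t - 3)*(t - 2)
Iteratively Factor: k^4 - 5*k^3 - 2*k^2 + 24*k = (k + 2)*(k^3 - 7*k^2 + 12*k) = k*(k + 2)*(k^2 - 7*k + 12) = k*(k - 4)*(k + 2)*(k - 3)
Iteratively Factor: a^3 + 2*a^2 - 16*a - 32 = (a + 4)*(a^2 - 2*a - 8) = (a + 2)*(a + 4)*(a - 4)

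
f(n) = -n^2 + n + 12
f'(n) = 1 - 2*n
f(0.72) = 12.20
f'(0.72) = -0.44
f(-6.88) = -42.21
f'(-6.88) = 14.76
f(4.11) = -0.78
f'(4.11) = -7.22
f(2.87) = 6.63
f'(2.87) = -4.74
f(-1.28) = 9.08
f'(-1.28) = 3.56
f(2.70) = 7.41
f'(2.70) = -4.40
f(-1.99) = 6.05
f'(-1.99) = 4.98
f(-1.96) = 6.20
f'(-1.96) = 4.92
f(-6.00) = -30.00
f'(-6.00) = 13.00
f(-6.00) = -30.00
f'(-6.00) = 13.00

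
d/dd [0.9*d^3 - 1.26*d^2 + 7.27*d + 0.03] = 2.7*d^2 - 2.52*d + 7.27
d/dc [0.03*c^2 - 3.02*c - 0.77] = 0.06*c - 3.02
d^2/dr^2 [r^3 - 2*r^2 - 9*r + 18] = 6*r - 4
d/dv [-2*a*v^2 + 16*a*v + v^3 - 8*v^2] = -4*a*v + 16*a + 3*v^2 - 16*v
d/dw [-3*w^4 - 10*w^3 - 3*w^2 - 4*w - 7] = -12*w^3 - 30*w^2 - 6*w - 4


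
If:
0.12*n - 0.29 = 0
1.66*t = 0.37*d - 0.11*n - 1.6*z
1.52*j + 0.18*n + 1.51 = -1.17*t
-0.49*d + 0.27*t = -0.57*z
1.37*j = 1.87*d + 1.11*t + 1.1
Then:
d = 4.08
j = 2.45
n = 2.42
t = -4.85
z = 5.81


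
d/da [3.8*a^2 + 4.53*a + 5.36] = 7.6*a + 4.53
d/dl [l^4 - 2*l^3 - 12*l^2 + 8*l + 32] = 4*l^3 - 6*l^2 - 24*l + 8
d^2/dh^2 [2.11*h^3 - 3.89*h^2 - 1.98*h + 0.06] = 12.66*h - 7.78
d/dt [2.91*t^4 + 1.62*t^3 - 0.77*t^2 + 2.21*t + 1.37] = 11.64*t^3 + 4.86*t^2 - 1.54*t + 2.21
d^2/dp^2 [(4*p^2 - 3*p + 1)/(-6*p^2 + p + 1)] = 4*(42*p^3 - 90*p^2 + 36*p - 7)/(216*p^6 - 108*p^5 - 90*p^4 + 35*p^3 + 15*p^2 - 3*p - 1)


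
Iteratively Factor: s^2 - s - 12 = (s - 4)*(s + 3)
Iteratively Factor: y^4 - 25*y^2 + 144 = (y - 4)*(y^3 + 4*y^2 - 9*y - 36) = (y - 4)*(y + 3)*(y^2 + y - 12) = (y - 4)*(y - 3)*(y + 3)*(y + 4)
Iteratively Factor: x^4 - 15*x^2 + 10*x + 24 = (x + 4)*(x^3 - 4*x^2 + x + 6) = (x - 2)*(x + 4)*(x^2 - 2*x - 3) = (x - 3)*(x - 2)*(x + 4)*(x + 1)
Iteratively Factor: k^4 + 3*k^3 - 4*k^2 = (k)*(k^3 + 3*k^2 - 4*k) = k*(k - 1)*(k^2 + 4*k) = k^2*(k - 1)*(k + 4)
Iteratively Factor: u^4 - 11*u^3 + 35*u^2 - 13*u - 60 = (u - 3)*(u^3 - 8*u^2 + 11*u + 20) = (u - 4)*(u - 3)*(u^2 - 4*u - 5) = (u - 4)*(u - 3)*(u + 1)*(u - 5)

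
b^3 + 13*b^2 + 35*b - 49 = (b - 1)*(b + 7)^2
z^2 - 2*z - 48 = (z - 8)*(z + 6)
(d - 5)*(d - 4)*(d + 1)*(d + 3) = d^4 - 5*d^3 - 13*d^2 + 53*d + 60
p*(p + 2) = p^2 + 2*p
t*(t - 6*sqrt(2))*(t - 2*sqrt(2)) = t^3 - 8*sqrt(2)*t^2 + 24*t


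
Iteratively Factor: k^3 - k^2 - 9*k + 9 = (k - 1)*(k^2 - 9) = (k - 1)*(k + 3)*(k - 3)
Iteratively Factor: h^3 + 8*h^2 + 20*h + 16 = (h + 4)*(h^2 + 4*h + 4) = (h + 2)*(h + 4)*(h + 2)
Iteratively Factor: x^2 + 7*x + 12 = (x + 4)*(x + 3)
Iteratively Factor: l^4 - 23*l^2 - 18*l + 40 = (l + 2)*(l^3 - 2*l^2 - 19*l + 20) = (l + 2)*(l + 4)*(l^2 - 6*l + 5) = (l - 5)*(l + 2)*(l + 4)*(l - 1)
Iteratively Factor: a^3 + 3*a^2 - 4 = (a + 2)*(a^2 + a - 2) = (a - 1)*(a + 2)*(a + 2)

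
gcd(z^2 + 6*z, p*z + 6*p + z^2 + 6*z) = z + 6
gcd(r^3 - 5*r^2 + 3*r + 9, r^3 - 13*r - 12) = r + 1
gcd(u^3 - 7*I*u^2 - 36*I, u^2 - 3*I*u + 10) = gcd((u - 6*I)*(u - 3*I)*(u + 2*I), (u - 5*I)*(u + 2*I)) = u + 2*I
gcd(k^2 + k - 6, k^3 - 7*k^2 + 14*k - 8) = k - 2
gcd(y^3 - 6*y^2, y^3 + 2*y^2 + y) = y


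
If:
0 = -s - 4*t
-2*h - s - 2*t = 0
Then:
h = t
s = -4*t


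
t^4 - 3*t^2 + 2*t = t*(t - 1)^2*(t + 2)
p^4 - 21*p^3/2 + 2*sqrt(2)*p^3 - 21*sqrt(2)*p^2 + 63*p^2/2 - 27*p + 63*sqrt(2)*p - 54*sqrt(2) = (p - 6)*(p - 3)*(p - 3/2)*(p + 2*sqrt(2))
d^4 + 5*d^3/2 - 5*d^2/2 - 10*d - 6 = (d - 2)*(d + 1)*(d + 3/2)*(d + 2)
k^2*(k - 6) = k^3 - 6*k^2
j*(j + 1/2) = j^2 + j/2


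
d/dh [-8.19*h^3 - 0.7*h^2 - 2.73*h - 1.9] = -24.57*h^2 - 1.4*h - 2.73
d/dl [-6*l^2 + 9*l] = 9 - 12*l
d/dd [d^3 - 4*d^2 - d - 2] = 3*d^2 - 8*d - 1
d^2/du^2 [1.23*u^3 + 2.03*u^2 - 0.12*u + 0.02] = 7.38*u + 4.06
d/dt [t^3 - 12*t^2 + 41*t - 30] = 3*t^2 - 24*t + 41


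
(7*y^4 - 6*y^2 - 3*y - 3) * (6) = 42*y^4 - 36*y^2 - 18*y - 18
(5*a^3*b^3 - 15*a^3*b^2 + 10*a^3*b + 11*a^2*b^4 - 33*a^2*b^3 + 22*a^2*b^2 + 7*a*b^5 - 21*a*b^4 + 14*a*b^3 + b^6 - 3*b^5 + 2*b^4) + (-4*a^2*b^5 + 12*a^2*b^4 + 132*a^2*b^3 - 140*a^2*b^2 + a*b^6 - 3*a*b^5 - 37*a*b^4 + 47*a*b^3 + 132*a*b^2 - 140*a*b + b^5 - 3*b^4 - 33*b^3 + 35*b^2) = 5*a^3*b^3 - 15*a^3*b^2 + 10*a^3*b - 4*a^2*b^5 + 23*a^2*b^4 + 99*a^2*b^3 - 118*a^2*b^2 + a*b^6 + 4*a*b^5 - 58*a*b^4 + 61*a*b^3 + 132*a*b^2 - 140*a*b + b^6 - 2*b^5 - b^4 - 33*b^3 + 35*b^2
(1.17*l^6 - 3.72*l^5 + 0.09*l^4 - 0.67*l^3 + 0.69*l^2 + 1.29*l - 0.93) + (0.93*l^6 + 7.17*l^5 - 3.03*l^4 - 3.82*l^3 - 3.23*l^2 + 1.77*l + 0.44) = 2.1*l^6 + 3.45*l^5 - 2.94*l^4 - 4.49*l^3 - 2.54*l^2 + 3.06*l - 0.49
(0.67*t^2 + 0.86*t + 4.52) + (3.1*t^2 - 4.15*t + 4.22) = 3.77*t^2 - 3.29*t + 8.74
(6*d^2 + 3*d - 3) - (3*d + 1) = 6*d^2 - 4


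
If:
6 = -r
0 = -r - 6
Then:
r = -6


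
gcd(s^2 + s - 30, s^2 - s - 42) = s + 6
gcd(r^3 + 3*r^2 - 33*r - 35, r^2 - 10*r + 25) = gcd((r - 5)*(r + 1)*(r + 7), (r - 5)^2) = r - 5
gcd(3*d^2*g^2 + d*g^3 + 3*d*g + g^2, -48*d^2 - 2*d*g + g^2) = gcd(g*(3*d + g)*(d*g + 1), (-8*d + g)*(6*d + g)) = 1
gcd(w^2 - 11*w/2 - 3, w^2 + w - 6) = 1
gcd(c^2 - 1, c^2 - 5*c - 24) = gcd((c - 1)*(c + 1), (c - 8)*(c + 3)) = 1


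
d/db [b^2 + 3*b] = 2*b + 3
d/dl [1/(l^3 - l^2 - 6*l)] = (-3*l^2 + 2*l + 6)/(l^2*(-l^2 + l + 6)^2)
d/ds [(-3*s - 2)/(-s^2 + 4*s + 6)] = (3*s^2 - 12*s - 2*(s - 2)*(3*s + 2) - 18)/(-s^2 + 4*s + 6)^2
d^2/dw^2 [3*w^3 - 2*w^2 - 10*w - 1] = 18*w - 4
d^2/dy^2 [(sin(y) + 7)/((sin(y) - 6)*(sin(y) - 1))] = (-sin(y)^4 - 36*sin(y)^3 + 149*sin(y)^2 - 26*sin(y) - 686)/((sin(y) - 6)^3*(sin(y) - 1)^2)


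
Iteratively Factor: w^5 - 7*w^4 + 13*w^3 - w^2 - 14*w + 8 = (w - 1)*(w^4 - 6*w^3 + 7*w^2 + 6*w - 8) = (w - 1)*(w + 1)*(w^3 - 7*w^2 + 14*w - 8) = (w - 4)*(w - 1)*(w + 1)*(w^2 - 3*w + 2) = (w - 4)*(w - 2)*(w - 1)*(w + 1)*(w - 1)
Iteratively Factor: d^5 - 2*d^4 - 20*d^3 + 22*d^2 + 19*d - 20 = (d + 1)*(d^4 - 3*d^3 - 17*d^2 + 39*d - 20) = (d - 1)*(d + 1)*(d^3 - 2*d^2 - 19*d + 20) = (d - 5)*(d - 1)*(d + 1)*(d^2 + 3*d - 4) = (d - 5)*(d - 1)*(d + 1)*(d + 4)*(d - 1)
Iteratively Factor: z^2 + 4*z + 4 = (z + 2)*(z + 2)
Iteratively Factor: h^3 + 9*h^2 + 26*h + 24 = (h + 4)*(h^2 + 5*h + 6) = (h + 2)*(h + 4)*(h + 3)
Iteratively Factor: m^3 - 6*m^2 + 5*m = (m - 1)*(m^2 - 5*m) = (m - 5)*(m - 1)*(m)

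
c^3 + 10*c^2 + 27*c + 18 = (c + 1)*(c + 3)*(c + 6)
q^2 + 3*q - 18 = (q - 3)*(q + 6)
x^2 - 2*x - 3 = (x - 3)*(x + 1)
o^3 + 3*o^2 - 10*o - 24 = (o - 3)*(o + 2)*(o + 4)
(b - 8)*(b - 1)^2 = b^3 - 10*b^2 + 17*b - 8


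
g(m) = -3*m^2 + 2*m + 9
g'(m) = 2 - 6*m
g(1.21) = 7.03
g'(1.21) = -5.26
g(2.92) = -10.74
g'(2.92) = -15.52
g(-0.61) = 6.66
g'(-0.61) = 5.66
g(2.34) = -2.75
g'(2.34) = -12.04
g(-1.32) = 1.13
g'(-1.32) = 9.92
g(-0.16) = 8.60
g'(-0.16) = 2.96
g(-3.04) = -24.80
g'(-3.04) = 20.24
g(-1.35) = 0.83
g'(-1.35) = 10.10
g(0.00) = 9.00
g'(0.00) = 2.00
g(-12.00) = -447.00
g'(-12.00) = 74.00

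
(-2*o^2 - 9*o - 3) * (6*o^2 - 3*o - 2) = -12*o^4 - 48*o^3 + 13*o^2 + 27*o + 6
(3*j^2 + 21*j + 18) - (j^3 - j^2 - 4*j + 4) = -j^3 + 4*j^2 + 25*j + 14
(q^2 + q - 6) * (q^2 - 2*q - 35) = q^4 - q^3 - 43*q^2 - 23*q + 210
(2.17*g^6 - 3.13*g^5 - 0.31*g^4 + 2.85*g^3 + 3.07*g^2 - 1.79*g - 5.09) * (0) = 0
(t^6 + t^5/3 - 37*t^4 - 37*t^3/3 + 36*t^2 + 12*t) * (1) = t^6 + t^5/3 - 37*t^4 - 37*t^3/3 + 36*t^2 + 12*t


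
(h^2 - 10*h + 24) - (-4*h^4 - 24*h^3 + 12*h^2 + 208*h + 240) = 4*h^4 + 24*h^3 - 11*h^2 - 218*h - 216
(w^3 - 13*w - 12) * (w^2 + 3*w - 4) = w^5 + 3*w^4 - 17*w^3 - 51*w^2 + 16*w + 48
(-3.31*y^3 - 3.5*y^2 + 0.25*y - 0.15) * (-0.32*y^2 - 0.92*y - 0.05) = 1.0592*y^5 + 4.1652*y^4 + 3.3055*y^3 - 0.00699999999999998*y^2 + 0.1255*y + 0.0075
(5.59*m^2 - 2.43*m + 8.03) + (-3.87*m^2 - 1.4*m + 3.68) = 1.72*m^2 - 3.83*m + 11.71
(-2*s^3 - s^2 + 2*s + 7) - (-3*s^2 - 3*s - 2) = -2*s^3 + 2*s^2 + 5*s + 9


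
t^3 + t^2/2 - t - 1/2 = (t - 1)*(t + 1/2)*(t + 1)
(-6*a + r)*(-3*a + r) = 18*a^2 - 9*a*r + r^2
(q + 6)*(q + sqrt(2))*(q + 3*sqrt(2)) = q^3 + 4*sqrt(2)*q^2 + 6*q^2 + 6*q + 24*sqrt(2)*q + 36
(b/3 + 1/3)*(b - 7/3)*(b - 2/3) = b^3/3 - 2*b^2/3 - 13*b/27 + 14/27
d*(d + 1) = d^2 + d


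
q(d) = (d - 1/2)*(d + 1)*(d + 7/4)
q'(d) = (d - 1/2)*(d + 1) + (d - 1/2)*(d + 7/4) + (d + 1)*(d + 7/4)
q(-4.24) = -38.24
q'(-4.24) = 35.23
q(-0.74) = -0.33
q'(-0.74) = -1.31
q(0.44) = -0.19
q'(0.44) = 2.94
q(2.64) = 34.20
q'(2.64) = 33.16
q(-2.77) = -5.90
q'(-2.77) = 10.93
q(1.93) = 15.42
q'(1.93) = 20.23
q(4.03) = 102.63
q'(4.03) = 67.23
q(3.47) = 69.30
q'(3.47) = 52.11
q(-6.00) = -138.12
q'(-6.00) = 81.38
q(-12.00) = -1409.38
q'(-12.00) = 378.38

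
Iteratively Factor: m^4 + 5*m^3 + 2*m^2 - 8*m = (m)*(m^3 + 5*m^2 + 2*m - 8) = m*(m + 2)*(m^2 + 3*m - 4) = m*(m + 2)*(m + 4)*(m - 1)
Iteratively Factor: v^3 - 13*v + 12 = (v + 4)*(v^2 - 4*v + 3) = (v - 3)*(v + 4)*(v - 1)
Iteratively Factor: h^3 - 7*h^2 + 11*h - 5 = (h - 1)*(h^2 - 6*h + 5) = (h - 5)*(h - 1)*(h - 1)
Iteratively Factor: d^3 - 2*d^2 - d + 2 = (d - 2)*(d^2 - 1) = (d - 2)*(d + 1)*(d - 1)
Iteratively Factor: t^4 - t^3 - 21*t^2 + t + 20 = (t - 1)*(t^3 - 21*t - 20) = (t - 1)*(t + 1)*(t^2 - t - 20) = (t - 5)*(t - 1)*(t + 1)*(t + 4)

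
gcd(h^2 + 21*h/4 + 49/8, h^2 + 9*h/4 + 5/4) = 1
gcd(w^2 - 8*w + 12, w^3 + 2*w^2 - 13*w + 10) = w - 2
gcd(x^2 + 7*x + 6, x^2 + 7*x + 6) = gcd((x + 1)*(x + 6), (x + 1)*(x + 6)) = x^2 + 7*x + 6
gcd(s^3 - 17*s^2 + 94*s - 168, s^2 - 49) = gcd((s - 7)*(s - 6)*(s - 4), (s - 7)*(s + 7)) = s - 7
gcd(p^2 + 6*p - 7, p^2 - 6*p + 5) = p - 1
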